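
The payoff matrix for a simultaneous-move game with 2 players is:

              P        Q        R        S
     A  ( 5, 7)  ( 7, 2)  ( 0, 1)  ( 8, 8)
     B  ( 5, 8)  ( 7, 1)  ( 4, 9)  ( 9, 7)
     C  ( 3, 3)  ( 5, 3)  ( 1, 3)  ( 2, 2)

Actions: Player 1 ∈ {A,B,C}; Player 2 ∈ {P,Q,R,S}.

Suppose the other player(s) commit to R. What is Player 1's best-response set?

u_1(A vs R) = 0
u_1(B vs R) = 4
u_1(C vs R) = 1
max payoff 4 at {B}

argmax u_1 = {B}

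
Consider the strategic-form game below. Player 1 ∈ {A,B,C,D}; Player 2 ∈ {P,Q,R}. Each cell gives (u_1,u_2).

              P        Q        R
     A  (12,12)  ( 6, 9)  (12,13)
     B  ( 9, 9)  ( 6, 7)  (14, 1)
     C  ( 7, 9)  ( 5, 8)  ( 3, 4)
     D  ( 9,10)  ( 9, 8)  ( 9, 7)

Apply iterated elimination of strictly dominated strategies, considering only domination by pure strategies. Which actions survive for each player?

Remaining: P1:{A,B} P2:{P,R}

P1 drop C (A beats it: P:12>7 Q:6>5 R:12>3)
P2 drop Q (P beats it: A:12>9 B:9>7 D:10>8)
P1 drop D (A beats it: P:12>9 R:12>9)
P1→{A,B} P2→{P,R}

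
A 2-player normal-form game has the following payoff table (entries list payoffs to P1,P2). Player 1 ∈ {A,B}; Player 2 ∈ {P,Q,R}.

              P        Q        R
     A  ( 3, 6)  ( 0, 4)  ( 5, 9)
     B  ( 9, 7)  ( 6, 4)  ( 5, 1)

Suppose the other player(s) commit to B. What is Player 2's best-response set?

u_2(P vs B) = 7
u_2(Q vs B) = 4
u_2(R vs B) = 1
max payoff 7 at {P}

BR_2 = {P}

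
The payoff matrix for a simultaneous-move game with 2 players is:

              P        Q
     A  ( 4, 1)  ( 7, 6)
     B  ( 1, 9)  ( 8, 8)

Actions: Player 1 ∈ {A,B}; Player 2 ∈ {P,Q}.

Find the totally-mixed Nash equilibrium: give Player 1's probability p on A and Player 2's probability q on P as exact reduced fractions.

P1 indiff ⇒ q·4+(1-q)·7 = q·1+(1-q)·8 ⇒ q(3) = (1-q)(1) ⇒ q = 1/4
P2 indiff ⇒ p·1+(1-p)·9 = p·6+(1-p)·8 ⇒ p(-5) = (1-p)(-1) ⇒ p = 1/6

p=1/6, q=1/4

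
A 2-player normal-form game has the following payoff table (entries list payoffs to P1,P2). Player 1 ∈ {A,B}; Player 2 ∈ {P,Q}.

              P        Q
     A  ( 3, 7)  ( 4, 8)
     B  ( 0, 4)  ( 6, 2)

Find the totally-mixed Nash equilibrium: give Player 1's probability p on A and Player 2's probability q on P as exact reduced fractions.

P1 indiff ⇒ q·3+(1-q)·4 = q·0+(1-q)·6 ⇒ q(3) = (1-q)(2) ⇒ q = 2/5
P2 indiff ⇒ p·7+(1-p)·4 = p·8+(1-p)·2 ⇒ p(-1) = (1-p)(-2) ⇒ p = 2/3

P1 mixes 2/3 on A; P2 mixes 2/5 on P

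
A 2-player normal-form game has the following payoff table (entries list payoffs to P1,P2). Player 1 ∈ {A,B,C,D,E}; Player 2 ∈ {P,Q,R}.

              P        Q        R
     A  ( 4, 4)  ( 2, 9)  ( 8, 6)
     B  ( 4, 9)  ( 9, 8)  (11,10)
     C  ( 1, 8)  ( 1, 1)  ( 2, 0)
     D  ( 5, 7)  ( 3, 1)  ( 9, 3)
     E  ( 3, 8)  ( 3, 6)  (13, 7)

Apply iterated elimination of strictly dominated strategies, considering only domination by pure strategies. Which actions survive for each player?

P1 drop A (D beats it: P:5>4 Q:3>2 R:9>8)
P1 drop C (B beats it: P:4>1 Q:9>1 R:11>2)
P2 drop Q (P beats it: B:9>8 D:7>1 E:8>6)
P1→{B,D,E} P2→{P,R}

IESDS → P1:{B,D,E} P2:{P,R}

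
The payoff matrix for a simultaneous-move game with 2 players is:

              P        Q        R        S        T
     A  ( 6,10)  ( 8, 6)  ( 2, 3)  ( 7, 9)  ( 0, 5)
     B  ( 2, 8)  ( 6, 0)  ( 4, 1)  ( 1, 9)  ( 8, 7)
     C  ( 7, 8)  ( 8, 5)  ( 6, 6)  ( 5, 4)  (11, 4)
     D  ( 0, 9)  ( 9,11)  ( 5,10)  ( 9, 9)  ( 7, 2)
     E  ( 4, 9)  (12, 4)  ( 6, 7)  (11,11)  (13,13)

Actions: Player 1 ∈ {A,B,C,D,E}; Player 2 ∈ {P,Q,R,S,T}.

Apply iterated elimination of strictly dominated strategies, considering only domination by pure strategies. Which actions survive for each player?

P1 drop B (C beats it: P:7>2 Q:8>6 R:6>4 S:5>1 T:11>8)
P1 drop D (E beats it: P:4>0 Q:12>9 R:6>5 S:11>9 T:13>7)
P2 drop Q (P beats it: A:10>6 C:8>5 E:9>4)
P2 drop R (P beats it: A:10>3 C:8>6 E:9>7)
P1→{A,C,E} P2→{P,S,T}

Remaining: P1:{A,C,E} P2:{P,S,T}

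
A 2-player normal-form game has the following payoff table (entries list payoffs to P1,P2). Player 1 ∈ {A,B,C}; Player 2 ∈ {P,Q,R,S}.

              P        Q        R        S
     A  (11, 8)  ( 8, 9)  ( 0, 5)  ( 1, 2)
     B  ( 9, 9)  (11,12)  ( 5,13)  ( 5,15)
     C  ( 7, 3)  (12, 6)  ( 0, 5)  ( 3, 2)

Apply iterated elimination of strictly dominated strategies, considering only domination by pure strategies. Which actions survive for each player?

P2 drop P (Q beats it: A:9>8 B:12>9 C:6>3)
P1 drop A (B beats it: Q:11>8 R:5>0 S:5>1)
P1→{B,C} P2→{Q,R,S}

Survivors P1:{B,C} P2:{Q,R,S}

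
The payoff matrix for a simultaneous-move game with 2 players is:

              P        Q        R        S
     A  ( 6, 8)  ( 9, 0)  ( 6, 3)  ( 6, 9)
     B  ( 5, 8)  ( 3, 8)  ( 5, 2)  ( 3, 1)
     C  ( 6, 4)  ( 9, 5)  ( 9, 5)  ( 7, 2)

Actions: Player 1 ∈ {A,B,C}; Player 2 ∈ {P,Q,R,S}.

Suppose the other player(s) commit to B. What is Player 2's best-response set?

argmax u_2 = {P,Q}

u_2(P vs B) = 8
u_2(Q vs B) = 8
u_2(R vs B) = 2
u_2(S vs B) = 1
max payoff 8 at {P,Q}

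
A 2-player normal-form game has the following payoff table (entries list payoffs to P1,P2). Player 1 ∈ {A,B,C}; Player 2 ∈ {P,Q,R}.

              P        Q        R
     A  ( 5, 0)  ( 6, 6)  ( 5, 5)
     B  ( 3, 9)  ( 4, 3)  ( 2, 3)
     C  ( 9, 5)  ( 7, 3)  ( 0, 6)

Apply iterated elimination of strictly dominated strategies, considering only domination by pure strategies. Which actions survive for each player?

Survivors P1:{A,C} P2:{Q,R}

P1 drop B (A beats it: P:5>3 Q:6>4 R:5>2)
P2 drop P (R beats it: A:5>0 C:6>5)
P1→{A,C} P2→{Q,R}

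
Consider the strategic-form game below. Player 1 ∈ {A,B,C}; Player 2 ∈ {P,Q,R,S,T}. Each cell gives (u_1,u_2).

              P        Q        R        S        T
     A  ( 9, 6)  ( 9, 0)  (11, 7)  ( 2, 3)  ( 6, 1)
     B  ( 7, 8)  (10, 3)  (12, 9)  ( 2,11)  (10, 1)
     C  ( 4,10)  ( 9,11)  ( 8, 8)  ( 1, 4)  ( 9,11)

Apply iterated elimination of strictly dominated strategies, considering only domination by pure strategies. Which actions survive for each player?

P1 drop C (B beats it: P:7>4 Q:10>9 R:12>8 S:2>1 T:10>9)
P2 drop P (R beats it: A:7>6 B:9>8)
P2 drop Q (R beats it: A:7>0 B:9>3)
P2 drop T (R beats it: A:7>1 B:9>1)
P1→{A,B} P2→{R,S}

Survivors P1:{A,B} P2:{R,S}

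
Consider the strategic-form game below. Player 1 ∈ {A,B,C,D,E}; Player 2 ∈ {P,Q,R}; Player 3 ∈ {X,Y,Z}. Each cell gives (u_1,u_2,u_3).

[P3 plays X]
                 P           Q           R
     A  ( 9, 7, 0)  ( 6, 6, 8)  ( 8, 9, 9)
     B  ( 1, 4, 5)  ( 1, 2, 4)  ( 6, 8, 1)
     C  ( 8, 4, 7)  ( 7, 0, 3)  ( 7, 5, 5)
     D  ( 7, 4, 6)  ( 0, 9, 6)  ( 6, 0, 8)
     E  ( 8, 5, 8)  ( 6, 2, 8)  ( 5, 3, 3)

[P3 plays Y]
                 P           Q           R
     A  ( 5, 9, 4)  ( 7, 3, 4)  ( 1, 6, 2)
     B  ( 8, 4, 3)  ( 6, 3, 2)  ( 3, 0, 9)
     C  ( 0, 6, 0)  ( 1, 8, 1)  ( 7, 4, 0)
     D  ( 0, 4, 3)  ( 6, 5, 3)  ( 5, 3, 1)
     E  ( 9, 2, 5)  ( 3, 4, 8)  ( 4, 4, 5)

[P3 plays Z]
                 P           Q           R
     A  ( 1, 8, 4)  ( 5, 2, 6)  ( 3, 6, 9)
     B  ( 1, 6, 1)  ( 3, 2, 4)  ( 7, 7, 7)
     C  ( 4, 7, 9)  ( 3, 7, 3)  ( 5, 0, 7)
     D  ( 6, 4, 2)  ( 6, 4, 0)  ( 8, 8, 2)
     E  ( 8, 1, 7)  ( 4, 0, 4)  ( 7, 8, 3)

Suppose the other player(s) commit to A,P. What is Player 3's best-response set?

argmax u_3 = {Y,Z}

u_3(X vs A,P) = 0
u_3(Y vs A,P) = 4
u_3(Z vs A,P) = 4
max payoff 4 at {Y,Z}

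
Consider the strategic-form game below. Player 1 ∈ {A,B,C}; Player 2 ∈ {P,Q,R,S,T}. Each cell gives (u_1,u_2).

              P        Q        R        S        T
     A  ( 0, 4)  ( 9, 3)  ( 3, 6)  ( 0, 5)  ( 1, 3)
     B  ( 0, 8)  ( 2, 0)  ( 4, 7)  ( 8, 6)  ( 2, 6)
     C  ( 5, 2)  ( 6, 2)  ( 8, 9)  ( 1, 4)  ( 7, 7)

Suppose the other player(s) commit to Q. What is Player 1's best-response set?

u_1(A vs Q) = 9
u_1(B vs Q) = 2
u_1(C vs Q) = 6
max payoff 9 at {A}

P1 best: {A}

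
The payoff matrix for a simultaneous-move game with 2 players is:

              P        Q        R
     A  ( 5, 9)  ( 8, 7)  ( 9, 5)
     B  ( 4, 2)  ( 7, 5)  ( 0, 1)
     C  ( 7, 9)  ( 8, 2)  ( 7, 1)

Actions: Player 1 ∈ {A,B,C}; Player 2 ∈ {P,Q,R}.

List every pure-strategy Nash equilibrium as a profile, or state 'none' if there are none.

PSNE = {(C,P)}

(A,P): not NE [P1→C gives 7>5]
(A,Q): not NE [P2→P gives 9>7]
(A,R): not NE [P2→P gives 9>5]
(B,P): not NE [P1→C gives 7>4; P2→Q gives 5>2]
(B,Q): not NE [P1→C gives 8>7]
(B,R): not NE [P1→A gives 9>0; P2→Q gives 5>1]
(C,P): NE
(C,Q): not NE [P2→P gives 9>2]
(C,R): not NE [P1→A gives 9>7; P2→P gives 9>1]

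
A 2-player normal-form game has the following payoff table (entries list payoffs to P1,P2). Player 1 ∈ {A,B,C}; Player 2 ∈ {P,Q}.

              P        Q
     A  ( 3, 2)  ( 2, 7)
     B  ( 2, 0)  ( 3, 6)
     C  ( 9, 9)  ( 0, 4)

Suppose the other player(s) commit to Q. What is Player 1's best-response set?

P1 best: {B}

u_1(A vs Q) = 2
u_1(B vs Q) = 3
u_1(C vs Q) = 0
max payoff 3 at {B}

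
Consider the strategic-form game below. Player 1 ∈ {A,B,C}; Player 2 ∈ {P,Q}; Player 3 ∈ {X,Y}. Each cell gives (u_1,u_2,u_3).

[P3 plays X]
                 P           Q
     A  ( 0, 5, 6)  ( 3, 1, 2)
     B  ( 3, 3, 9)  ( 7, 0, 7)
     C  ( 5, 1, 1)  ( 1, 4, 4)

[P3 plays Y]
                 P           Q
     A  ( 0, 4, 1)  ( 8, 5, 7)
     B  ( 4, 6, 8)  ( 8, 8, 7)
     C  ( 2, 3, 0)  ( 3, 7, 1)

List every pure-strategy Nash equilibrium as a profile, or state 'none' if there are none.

(A,P,X): not NE [P1→C gives 5>0]
(A,P,Y): not NE [P1→B gives 4>0; P2→Q gives 5>4; P3→X gives 6>1]
(A,Q,X): not NE [P1→B gives 7>3; P2→P gives 5>1; P3→Y gives 7>2]
(A,Q,Y): NE
(B,P,X): not NE [P1→C gives 5>3]
(B,P,Y): not NE [P2→Q gives 8>6; P3→X gives 9>8]
(B,Q,X): not NE [P2→P gives 3>0]
(B,Q,Y): NE
(C,P,X): not NE [P2→Q gives 4>1]
(C,P,Y): not NE [P1→B gives 4>2; P2→Q gives 7>3; P3→X gives 1>0]
(C,Q,X): not NE [P1→B gives 7>1]
(C,Q,Y): not NE [P1→B gives 8>3; P3→X gives 4>1]

NE set: (A,Q,Y), (B,Q,Y)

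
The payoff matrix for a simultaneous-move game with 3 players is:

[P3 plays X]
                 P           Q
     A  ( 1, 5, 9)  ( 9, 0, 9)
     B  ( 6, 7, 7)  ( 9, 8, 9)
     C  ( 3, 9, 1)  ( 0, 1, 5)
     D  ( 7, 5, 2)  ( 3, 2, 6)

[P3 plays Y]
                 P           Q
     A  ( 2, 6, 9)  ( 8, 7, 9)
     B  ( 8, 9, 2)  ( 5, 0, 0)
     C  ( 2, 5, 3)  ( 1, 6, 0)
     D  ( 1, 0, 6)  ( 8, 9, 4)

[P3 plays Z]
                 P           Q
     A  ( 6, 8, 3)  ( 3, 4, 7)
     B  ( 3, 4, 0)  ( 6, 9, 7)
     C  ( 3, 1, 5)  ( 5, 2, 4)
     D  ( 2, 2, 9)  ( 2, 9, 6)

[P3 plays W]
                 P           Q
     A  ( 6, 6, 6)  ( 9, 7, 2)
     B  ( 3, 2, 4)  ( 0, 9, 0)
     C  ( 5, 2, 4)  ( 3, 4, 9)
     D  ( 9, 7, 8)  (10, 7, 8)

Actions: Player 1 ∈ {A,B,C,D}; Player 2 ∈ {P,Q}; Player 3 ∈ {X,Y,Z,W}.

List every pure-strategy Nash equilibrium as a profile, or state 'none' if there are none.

Nash profiles: (A,Q,Y), (B,Q,X), (D,Q,W)

(A,P,X): not NE [P1→D gives 7>1]
(A,P,Y): not NE [P1→B gives 8>2; P2→Q gives 7>6]
(A,P,Z): not NE [P3→Y gives 9>3]
(A,P,W): not NE [P1→D gives 9>6; P2→Q gives 7>6; P3→Y gives 9>6]
(A,Q,X): not NE [P2→P gives 5>0]
(A,Q,Y): NE
(A,Q,Z): not NE [P1→B gives 6>3; P2→P gives 8>4; P3→Y gives 9>7]
(A,Q,W): not NE [P1→D gives 10>9; P3→Y gives 9>2]
(B,P,X): not NE [P1→D gives 7>6; P2→Q gives 8>7]
(B,P,Y): not NE [P3→X gives 7>2]
(B,P,Z): not NE [P1→A gives 6>3; P2→Q gives 9>4; P3→X gives 7>0]
(B,P,W): not NE [P1→D gives 9>3; P2→Q gives 9>2; P3→X gives 7>4]
(B,Q,X): NE
(B,Q,Y): not NE [P1→D gives 8>5; P2→P gives 9>0; P3→X gives 9>0]
(B,Q,Z): not NE [P3→X gives 9>7]
(B,Q,W): not NE [P1→D gives 10>0; P3→X gives 9>0]
(C,P,X): not NE [P1→D gives 7>3; P3→Z gives 5>1]
(C,P,Y): not NE [P1→B gives 8>2; P2→Q gives 6>5; P3→Z gives 5>3]
(C,P,Z): not NE [P1→A gives 6>3; P2→Q gives 2>1]
(C,P,W): not NE [P1→D gives 9>5; P2→Q gives 4>2; P3→Z gives 5>4]
(C,Q,X): not NE [P1→B gives 9>0; P2→P gives 9>1; P3→W gives 9>5]
(C,Q,Y): not NE [P1→D gives 8>1; P3→W gives 9>0]
(C,Q,Z): not NE [P1→B gives 6>5; P3→W gives 9>4]
(C,Q,W): not NE [P1→D gives 10>3]
(D,P,X): not NE [P3→Z gives 9>2]
(D,P,Y): not NE [P1→B gives 8>1; P2→Q gives 9>0; P3→Z gives 9>6]
(D,P,Z): not NE [P1→A gives 6>2; P2→Q gives 9>2]
(D,P,W): not NE [P3→Z gives 9>8]
(D,Q,X): not NE [P1→B gives 9>3; P2→P gives 5>2; P3→W gives 8>6]
(D,Q,Y): not NE [P3→W gives 8>4]
(D,Q,Z): not NE [P1→B gives 6>2; P3→W gives 8>6]
(D,Q,W): NE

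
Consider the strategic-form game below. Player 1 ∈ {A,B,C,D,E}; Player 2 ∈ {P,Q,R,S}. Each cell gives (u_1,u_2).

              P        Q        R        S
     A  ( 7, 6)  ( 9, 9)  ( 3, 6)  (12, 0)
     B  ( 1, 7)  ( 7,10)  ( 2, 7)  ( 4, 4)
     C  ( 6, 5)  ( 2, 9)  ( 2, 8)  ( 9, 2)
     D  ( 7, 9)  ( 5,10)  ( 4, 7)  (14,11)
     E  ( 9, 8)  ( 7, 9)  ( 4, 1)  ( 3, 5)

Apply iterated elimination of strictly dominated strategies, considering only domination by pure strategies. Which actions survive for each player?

P1 drop B (A beats it: P:7>1 Q:9>7 R:3>2 S:12>4)
P1 drop C (A beats it: P:7>6 Q:9>2 R:3>2 S:12>9)
P2 drop P (Q beats it: A:9>6 D:10>9 E:9>8)
P2 drop R (Q beats it: A:9>6 D:10>7 E:9>1)
P1 drop E (A beats it: Q:9>7 S:12>3)
P1→{A,D} P2→{Q,S}

Survivors P1:{A,D} P2:{Q,S}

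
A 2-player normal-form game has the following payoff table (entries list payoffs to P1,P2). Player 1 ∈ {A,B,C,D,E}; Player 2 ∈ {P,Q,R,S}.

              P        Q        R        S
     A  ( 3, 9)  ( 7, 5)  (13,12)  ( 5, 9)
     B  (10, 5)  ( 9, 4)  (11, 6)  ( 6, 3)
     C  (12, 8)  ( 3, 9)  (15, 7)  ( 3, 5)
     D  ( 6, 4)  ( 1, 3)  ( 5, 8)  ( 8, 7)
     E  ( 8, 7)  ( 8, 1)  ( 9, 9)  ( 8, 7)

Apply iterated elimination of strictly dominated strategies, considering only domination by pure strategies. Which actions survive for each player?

P2 drop S (R beats it: A:12>9 B:6>3 C:7>5 D:8>7 E:9>7)
P1 drop D (B beats it: P:10>6 Q:9>1 R:11>5)
P1 drop E (B beats it: P:10>8 Q:9>8 R:11>9)
P1→{A,B,C} P2→{P,Q,R}

IESDS → P1:{A,B,C} P2:{P,Q,R}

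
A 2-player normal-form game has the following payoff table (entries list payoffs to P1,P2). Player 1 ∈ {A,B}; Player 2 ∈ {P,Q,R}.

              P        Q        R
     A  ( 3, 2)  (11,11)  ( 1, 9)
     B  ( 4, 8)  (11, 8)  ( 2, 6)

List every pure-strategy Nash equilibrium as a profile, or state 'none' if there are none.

(A,P): not NE [P1→B gives 4>3; P2→Q gives 11>2]
(A,Q): NE
(A,R): not NE [P1→B gives 2>1; P2→Q gives 11>9]
(B,P): NE
(B,Q): NE
(B,R): not NE [P2→Q gives 8>6]

PSNE = {(A,Q), (B,P), (B,Q)}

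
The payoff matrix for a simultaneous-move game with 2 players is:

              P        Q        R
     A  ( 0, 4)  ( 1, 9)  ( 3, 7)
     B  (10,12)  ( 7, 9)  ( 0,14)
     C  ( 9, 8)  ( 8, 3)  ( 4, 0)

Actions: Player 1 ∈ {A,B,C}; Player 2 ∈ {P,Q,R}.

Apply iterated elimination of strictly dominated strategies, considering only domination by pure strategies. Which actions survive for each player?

P1 drop A (C beats it: P:9>0 Q:8>1 R:4>3)
P2 drop Q (P beats it: B:12>9 C:8>3)
P1→{B,C} P2→{P,R}

IESDS → P1:{B,C} P2:{P,R}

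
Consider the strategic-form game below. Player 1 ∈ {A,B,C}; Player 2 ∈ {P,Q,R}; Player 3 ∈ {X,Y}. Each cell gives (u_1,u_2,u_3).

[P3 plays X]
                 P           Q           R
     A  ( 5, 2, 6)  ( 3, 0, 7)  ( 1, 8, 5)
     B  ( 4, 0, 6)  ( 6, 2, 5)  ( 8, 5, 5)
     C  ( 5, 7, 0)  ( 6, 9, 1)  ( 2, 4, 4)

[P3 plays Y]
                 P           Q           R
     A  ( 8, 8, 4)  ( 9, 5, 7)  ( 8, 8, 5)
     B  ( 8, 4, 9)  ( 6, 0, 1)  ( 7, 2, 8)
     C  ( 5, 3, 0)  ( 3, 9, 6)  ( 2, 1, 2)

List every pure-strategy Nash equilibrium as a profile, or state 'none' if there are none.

(A,P,X): not NE [P2→R gives 8>2]
(A,P,Y): not NE [P3→X gives 6>4]
(A,Q,X): not NE [P1→C gives 6>3; P2→R gives 8>0]
(A,Q,Y): not NE [P2→R gives 8>5]
(A,R,X): not NE [P1→B gives 8>1]
(A,R,Y): NE
(B,P,X): not NE [P1→C gives 5>4; P2→R gives 5>0; P3→Y gives 9>6]
(B,P,Y): NE
(B,Q,X): not NE [P2→R gives 5>2]
(B,Q,Y): not NE [P1→A gives 9>6; P2→P gives 4>0; P3→X gives 5>1]
(B,R,X): not NE [P3→Y gives 8>5]
(B,R,Y): not NE [P1→A gives 8>7; P2→P gives 4>2]
(C,P,X): not NE [P2→Q gives 9>7]
(C,P,Y): not NE [P1→B gives 8>5; P2→Q gives 9>3]
(C,Q,X): not NE [P3→Y gives 6>1]
(C,Q,Y): not NE [P1→A gives 9>3]
(C,R,X): not NE [P1→B gives 8>2; P2→Q gives 9>4]
(C,R,Y): not NE [P1→A gives 8>2; P2→Q gives 9>1; P3→X gives 4>2]

PSNE = {(A,R,Y), (B,P,Y)}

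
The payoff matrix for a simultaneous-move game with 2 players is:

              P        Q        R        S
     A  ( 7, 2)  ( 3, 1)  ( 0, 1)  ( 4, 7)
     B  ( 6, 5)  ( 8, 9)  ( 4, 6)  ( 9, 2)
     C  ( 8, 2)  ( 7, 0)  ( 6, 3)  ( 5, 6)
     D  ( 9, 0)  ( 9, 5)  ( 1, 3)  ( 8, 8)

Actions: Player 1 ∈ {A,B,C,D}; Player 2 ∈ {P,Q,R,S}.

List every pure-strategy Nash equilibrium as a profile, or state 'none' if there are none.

PSNE: ∅

(A,P): not NE [P1→D gives 9>7; P2→S gives 7>2]
(A,Q): not NE [P1→D gives 9>3; P2→S gives 7>1]
(A,R): not NE [P1→C gives 6>0; P2→S gives 7>1]
(A,S): not NE [P1→B gives 9>4]
(B,P): not NE [P1→D gives 9>6; P2→Q gives 9>5]
(B,Q): not NE [P1→D gives 9>8]
(B,R): not NE [P1→C gives 6>4; P2→Q gives 9>6]
(B,S): not NE [P2→Q gives 9>2]
(C,P): not NE [P1→D gives 9>8; P2→S gives 6>2]
(C,Q): not NE [P1→D gives 9>7; P2→S gives 6>0]
(C,R): not NE [P2→S gives 6>3]
(C,S): not NE [P1→B gives 9>5]
(D,P): not NE [P2→S gives 8>0]
(D,Q): not NE [P2→S gives 8>5]
(D,R): not NE [P1→C gives 6>1; P2→S gives 8>3]
(D,S): not NE [P1→B gives 9>8]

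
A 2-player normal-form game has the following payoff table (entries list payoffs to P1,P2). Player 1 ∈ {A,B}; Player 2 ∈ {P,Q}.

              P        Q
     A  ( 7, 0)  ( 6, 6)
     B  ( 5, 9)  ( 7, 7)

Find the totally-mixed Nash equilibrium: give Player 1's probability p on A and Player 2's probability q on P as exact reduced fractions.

P1 mixes 1/4 on A; P2 mixes 1/3 on P

P1 indiff ⇒ q·7+(1-q)·6 = q·5+(1-q)·7 ⇒ q(2) = (1-q)(1) ⇒ q = 1/3
P2 indiff ⇒ p·0+(1-p)·9 = p·6+(1-p)·7 ⇒ p(-6) = (1-p)(-2) ⇒ p = 1/4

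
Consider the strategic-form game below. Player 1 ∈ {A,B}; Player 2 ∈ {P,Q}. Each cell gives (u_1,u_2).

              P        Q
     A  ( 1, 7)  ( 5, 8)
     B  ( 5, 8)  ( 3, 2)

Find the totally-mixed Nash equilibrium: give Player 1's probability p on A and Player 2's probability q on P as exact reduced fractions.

P1 mixes 6/7 on A; P2 mixes 1/3 on P

P1 indiff ⇒ q·1+(1-q)·5 = q·5+(1-q)·3 ⇒ q(-4) = (1-q)(-2) ⇒ q = 1/3
P2 indiff ⇒ p·7+(1-p)·8 = p·8+(1-p)·2 ⇒ p(-1) = (1-p)(-6) ⇒ p = 6/7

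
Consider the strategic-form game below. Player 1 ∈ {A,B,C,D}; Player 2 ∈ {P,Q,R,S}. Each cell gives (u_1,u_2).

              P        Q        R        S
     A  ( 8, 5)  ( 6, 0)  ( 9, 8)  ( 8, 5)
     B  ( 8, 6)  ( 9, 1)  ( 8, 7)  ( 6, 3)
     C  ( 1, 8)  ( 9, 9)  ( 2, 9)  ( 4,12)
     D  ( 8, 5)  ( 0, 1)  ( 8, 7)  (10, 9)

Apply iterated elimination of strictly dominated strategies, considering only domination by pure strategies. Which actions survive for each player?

P2 drop P (R beats it: A:8>5 B:7>6 C:9>8 D:7>5)
P2 drop Q (S beats it: A:5>0 B:3>1 C:12>9 D:9>1)
P1 drop B (A beats it: R:9>8 S:8>6)
P1 drop C (A beats it: R:9>2 S:8>4)
P1→{A,D} P2→{R,S}

Remaining: P1:{A,D} P2:{R,S}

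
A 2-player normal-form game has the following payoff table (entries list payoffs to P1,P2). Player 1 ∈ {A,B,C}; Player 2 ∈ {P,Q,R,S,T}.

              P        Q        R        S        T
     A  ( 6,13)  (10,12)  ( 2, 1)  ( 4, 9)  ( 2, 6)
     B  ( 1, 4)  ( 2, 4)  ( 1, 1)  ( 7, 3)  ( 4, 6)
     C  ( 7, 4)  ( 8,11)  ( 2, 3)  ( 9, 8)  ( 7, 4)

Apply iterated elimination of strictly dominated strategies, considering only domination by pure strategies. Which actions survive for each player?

Survivors P1:{A,C} P2:{P,Q}

P1 drop B (C beats it: P:7>1 Q:8>2 R:2>1 S:9>7 T:7>4)
P2 drop R (P beats it: A:13>1 C:4>3)
P2 drop S (Q beats it: A:12>9 C:11>8)
P2 drop T (Q beats it: A:12>6 C:11>4)
P1→{A,C} P2→{P,Q}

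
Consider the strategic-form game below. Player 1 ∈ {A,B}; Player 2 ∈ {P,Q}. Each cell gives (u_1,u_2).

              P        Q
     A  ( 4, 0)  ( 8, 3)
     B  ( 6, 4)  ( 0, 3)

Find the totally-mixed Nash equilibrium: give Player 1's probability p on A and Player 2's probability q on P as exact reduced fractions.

(p,q) = (1/4, 4/5)

P1 indiff ⇒ q·4+(1-q)·8 = q·6+(1-q)·0 ⇒ q(-2) = (1-q)(-8) ⇒ q = 4/5
P2 indiff ⇒ p·0+(1-p)·4 = p·3+(1-p)·3 ⇒ p(-3) = (1-p)(-1) ⇒ p = 1/4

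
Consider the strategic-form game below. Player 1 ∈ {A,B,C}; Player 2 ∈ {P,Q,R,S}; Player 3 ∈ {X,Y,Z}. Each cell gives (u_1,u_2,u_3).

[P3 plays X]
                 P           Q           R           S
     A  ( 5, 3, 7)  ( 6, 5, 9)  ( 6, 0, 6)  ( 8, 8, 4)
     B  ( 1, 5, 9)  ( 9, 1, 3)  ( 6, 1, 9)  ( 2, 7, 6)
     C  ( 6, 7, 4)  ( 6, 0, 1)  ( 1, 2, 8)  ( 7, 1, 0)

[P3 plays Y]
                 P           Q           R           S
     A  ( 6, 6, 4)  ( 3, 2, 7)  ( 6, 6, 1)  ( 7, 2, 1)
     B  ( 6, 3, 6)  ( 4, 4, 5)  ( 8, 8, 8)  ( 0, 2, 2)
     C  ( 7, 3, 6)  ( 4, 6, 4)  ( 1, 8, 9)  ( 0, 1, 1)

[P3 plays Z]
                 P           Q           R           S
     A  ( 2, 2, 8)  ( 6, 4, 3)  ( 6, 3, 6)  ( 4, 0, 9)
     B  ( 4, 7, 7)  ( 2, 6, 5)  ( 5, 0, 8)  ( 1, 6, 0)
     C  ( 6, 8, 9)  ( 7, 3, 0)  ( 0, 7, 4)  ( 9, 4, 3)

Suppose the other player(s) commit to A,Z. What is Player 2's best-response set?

u_2(P vs A,Z) = 2
u_2(Q vs A,Z) = 4
u_2(R vs A,Z) = 3
u_2(S vs A,Z) = 0
max payoff 4 at {Q}

argmax u_2 = {Q}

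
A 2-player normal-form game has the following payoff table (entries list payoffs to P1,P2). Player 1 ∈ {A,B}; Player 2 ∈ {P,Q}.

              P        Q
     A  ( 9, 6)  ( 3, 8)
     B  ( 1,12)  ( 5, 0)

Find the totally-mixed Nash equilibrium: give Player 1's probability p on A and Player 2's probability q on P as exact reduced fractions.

(p,q) = (6/7, 1/5)

P1 indiff ⇒ q·9+(1-q)·3 = q·1+(1-q)·5 ⇒ q(8) = (1-q)(2) ⇒ q = 1/5
P2 indiff ⇒ p·6+(1-p)·12 = p·8+(1-p)·0 ⇒ p(-2) = (1-p)(-12) ⇒ p = 6/7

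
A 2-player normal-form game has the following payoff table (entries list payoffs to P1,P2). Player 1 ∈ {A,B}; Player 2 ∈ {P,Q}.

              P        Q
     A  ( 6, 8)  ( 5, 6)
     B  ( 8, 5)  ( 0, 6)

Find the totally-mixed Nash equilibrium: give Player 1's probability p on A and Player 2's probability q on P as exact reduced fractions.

P1 mixes 1/3 on A; P2 mixes 5/7 on P

P1 indiff ⇒ q·6+(1-q)·5 = q·8+(1-q)·0 ⇒ q(-2) = (1-q)(-5) ⇒ q = 5/7
P2 indiff ⇒ p·8+(1-p)·5 = p·6+(1-p)·6 ⇒ p(2) = (1-p)(1) ⇒ p = 1/3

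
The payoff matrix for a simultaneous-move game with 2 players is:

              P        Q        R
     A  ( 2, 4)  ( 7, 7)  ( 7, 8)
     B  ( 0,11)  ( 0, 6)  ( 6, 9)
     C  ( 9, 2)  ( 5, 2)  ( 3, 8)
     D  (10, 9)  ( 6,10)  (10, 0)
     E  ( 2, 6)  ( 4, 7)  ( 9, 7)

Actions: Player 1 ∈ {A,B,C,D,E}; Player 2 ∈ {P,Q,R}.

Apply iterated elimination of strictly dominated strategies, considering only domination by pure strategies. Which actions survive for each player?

Remaining: P1:{A,D} P2:{Q,R}

P1 drop B (A beats it: P:2>0 Q:7>0 R:7>6)
P1 drop C (D beats it: P:10>9 Q:6>5 R:10>3)
P1 drop E (D beats it: P:10>2 Q:6>4 R:10>9)
P2 drop P (Q beats it: A:7>4 D:10>9)
P1→{A,D} P2→{Q,R}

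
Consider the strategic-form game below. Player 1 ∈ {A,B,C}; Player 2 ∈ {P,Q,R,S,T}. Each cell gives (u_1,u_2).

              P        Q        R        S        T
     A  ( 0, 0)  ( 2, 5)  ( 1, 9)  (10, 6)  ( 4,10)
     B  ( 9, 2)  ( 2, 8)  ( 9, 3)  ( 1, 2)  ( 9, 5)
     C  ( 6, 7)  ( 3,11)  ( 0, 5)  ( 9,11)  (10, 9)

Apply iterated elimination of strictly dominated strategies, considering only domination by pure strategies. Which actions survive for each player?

P2 drop P (Q beats it: A:5>0 B:8>2 C:11>7)
P2 drop R (T beats it: A:10>9 B:5>3 C:9>5)
P1 drop B (C beats it: Q:3>2 S:9>1 T:10>9)
P1→{A,C} P2→{Q,S,T}

IESDS → P1:{A,C} P2:{Q,S,T}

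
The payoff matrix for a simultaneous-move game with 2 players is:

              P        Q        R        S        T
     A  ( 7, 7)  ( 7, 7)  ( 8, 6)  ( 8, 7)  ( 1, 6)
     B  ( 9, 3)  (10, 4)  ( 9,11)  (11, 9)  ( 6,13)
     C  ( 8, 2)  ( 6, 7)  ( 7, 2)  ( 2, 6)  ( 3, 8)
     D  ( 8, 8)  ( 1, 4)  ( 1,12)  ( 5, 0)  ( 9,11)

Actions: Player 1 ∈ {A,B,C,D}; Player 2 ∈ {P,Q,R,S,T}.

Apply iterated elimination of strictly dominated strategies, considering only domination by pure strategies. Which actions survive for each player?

P1 drop A (B beats it: P:9>7 Q:10>7 R:9>8 S:11>8 T:6>1)
P1 drop C (B beats it: P:9>8 Q:10>6 R:9>7 S:11>2 T:6>3)
P2 drop P (R beats it: B:11>3 D:12>8)
P2 drop Q (R beats it: B:11>4 D:12>4)
P2 drop S (R beats it: B:11>9 D:12>0)
P1→{B,D} P2→{R,T}

Remaining: P1:{B,D} P2:{R,T}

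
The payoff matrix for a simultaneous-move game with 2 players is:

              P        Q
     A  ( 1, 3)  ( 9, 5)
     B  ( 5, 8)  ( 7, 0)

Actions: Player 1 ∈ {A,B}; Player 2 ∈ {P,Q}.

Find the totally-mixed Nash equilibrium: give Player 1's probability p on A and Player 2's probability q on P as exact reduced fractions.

P1 indiff ⇒ q·1+(1-q)·9 = q·5+(1-q)·7 ⇒ q(-4) = (1-q)(-2) ⇒ q = 1/3
P2 indiff ⇒ p·3+(1-p)·8 = p·5+(1-p)·0 ⇒ p(-2) = (1-p)(-8) ⇒ p = 4/5

(p,q) = (4/5, 1/3)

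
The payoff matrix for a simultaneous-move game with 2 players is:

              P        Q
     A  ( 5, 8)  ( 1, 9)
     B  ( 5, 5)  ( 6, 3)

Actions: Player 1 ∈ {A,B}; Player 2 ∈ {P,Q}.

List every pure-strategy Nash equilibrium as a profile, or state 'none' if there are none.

(A,P): not NE [P2→Q gives 9>8]
(A,Q): not NE [P1→B gives 6>1]
(B,P): NE
(B,Q): not NE [P2→P gives 5>3]

Nash profiles: (B,P)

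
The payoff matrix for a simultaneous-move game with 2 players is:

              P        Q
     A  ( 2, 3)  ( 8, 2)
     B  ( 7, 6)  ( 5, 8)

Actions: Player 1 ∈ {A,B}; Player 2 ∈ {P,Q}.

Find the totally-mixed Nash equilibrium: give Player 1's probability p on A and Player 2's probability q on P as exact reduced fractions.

P1 indiff ⇒ q·2+(1-q)·8 = q·7+(1-q)·5 ⇒ q(-5) = (1-q)(-3) ⇒ q = 3/8
P2 indiff ⇒ p·3+(1-p)·6 = p·2+(1-p)·8 ⇒ p(1) = (1-p)(2) ⇒ p = 2/3

(p,q) = (2/3, 3/8)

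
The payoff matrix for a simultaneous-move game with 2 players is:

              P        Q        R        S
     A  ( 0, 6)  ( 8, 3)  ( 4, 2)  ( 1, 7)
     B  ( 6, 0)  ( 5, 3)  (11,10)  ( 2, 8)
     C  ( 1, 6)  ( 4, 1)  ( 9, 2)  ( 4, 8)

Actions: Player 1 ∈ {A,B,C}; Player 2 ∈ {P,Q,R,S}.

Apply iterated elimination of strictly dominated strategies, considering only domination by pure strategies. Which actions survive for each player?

P2 drop P (S beats it: A:7>6 B:8>0 C:8>6)
P2 drop Q (S beats it: A:7>3 B:8>3 C:8>1)
P1 drop A (B beats it: R:11>4 S:2>1)
P1→{B,C} P2→{R,S}

Remaining: P1:{B,C} P2:{R,S}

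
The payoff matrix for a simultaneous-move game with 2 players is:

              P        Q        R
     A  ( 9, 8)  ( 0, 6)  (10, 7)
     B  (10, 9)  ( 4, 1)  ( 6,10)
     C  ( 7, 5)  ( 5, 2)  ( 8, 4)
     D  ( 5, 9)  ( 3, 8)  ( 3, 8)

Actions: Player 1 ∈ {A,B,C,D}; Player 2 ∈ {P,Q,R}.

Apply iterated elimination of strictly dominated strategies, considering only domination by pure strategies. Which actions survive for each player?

P1 drop D (B beats it: P:10>5 Q:4>3 R:6>3)
P2 drop Q (P beats it: A:8>6 B:9>1 C:5>2)
P1 drop C (A beats it: P:9>7 R:10>8)
P1→{A,B} P2→{P,R}

IESDS → P1:{A,B} P2:{P,R}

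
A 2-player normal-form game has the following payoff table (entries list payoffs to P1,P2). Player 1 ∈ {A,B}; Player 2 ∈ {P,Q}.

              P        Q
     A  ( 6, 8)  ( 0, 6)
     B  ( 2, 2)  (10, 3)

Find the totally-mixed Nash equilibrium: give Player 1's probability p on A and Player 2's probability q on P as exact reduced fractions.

P1 mixes 1/3 on A; P2 mixes 5/7 on P

P1 indiff ⇒ q·6+(1-q)·0 = q·2+(1-q)·10 ⇒ q(4) = (1-q)(10) ⇒ q = 5/7
P2 indiff ⇒ p·8+(1-p)·2 = p·6+(1-p)·3 ⇒ p(2) = (1-p)(1) ⇒ p = 1/3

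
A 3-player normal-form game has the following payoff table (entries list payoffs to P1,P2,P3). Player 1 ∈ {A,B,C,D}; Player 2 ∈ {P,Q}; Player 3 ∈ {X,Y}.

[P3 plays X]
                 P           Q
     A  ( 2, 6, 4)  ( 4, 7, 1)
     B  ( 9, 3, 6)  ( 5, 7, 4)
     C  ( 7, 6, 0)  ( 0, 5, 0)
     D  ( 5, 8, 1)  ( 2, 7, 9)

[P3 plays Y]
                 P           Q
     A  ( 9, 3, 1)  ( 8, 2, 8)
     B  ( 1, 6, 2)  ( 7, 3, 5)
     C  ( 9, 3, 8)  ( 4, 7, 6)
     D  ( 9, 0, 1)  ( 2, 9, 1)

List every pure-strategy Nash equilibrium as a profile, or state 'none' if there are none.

(A,P,X): not NE [P1→B gives 9>2; P2→Q gives 7>6]
(A,P,Y): not NE [P3→X gives 4>1]
(A,Q,X): not NE [P1→B gives 5>4; P3→Y gives 8>1]
(A,Q,Y): not NE [P2→P gives 3>2]
(B,P,X): not NE [P2→Q gives 7>3]
(B,P,Y): not NE [P1→D gives 9>1; P3→X gives 6>2]
(B,Q,X): not NE [P3→Y gives 5>4]
(B,Q,Y): not NE [P1→A gives 8>7; P2→P gives 6>3]
(C,P,X): not NE [P1→B gives 9>7; P3→Y gives 8>0]
(C,P,Y): not NE [P2→Q gives 7>3]
(C,Q,X): not NE [P1→B gives 5>0; P2→P gives 6>5; P3→Y gives 6>0]
(C,Q,Y): not NE [P1→A gives 8>4]
(D,P,X): not NE [P1→B gives 9>5]
(D,P,Y): not NE [P2→Q gives 9>0]
(D,Q,X): not NE [P1→B gives 5>2; P2→P gives 8>7]
(D,Q,Y): not NE [P1→A gives 8>2; P3→X gives 9>1]

PSNE: ∅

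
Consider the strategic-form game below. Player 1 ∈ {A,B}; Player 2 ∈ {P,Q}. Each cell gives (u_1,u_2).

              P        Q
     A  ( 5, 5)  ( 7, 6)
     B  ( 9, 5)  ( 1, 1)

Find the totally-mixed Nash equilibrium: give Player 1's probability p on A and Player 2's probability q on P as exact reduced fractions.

P1 mixes 4/5 on A; P2 mixes 3/5 on P

P1 indiff ⇒ q·5+(1-q)·7 = q·9+(1-q)·1 ⇒ q(-4) = (1-q)(-6) ⇒ q = 3/5
P2 indiff ⇒ p·5+(1-p)·5 = p·6+(1-p)·1 ⇒ p(-1) = (1-p)(-4) ⇒ p = 4/5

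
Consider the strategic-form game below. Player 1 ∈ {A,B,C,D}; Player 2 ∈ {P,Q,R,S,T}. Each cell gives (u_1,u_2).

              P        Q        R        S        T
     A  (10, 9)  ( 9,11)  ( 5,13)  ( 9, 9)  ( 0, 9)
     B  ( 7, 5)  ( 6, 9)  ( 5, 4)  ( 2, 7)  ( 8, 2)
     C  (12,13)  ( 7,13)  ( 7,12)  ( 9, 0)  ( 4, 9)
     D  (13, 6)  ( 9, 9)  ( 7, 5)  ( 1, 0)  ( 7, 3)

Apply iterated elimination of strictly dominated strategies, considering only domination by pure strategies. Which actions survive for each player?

IESDS → P1:{A,C,D} P2:{P,Q,R}

P2 drop S (Q beats it: A:11>9 B:9>7 C:13>0 D:9>0)
P2 drop T (Q beats it: A:11>9 B:9>2 C:13>9 D:9>3)
P1 drop B (C beats it: P:12>7 Q:7>6 R:7>5)
P1→{A,C,D} P2→{P,Q,R}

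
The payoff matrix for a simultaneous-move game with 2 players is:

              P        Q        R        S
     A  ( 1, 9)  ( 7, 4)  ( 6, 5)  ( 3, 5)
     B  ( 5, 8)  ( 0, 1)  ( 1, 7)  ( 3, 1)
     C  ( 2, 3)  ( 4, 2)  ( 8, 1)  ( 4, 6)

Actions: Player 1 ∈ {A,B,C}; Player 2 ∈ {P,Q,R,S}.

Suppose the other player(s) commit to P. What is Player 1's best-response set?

P1 best: {B}

u_1(A vs P) = 1
u_1(B vs P) = 5
u_1(C vs P) = 2
max payoff 5 at {B}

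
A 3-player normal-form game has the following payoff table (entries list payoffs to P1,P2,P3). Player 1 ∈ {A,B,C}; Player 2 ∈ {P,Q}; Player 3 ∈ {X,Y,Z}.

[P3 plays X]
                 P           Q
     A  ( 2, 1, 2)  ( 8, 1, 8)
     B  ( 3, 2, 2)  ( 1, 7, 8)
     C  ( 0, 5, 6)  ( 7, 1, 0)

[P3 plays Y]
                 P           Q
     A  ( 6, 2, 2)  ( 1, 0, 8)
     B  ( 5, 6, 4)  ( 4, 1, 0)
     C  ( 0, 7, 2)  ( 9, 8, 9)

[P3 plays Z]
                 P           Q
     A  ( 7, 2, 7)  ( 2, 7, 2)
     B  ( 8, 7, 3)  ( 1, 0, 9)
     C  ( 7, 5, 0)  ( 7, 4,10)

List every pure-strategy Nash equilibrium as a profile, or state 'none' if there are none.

(A,P,X): not NE [P1→B gives 3>2; P3→Z gives 7>2]
(A,P,Y): not NE [P3→Z gives 7>2]
(A,P,Z): not NE [P1→B gives 8>7; P2→Q gives 7>2]
(A,Q,X): NE
(A,Q,Y): not NE [P1→C gives 9>1; P2→P gives 2>0]
(A,Q,Z): not NE [P1→C gives 7>2; P3→Y gives 8>2]
(B,P,X): not NE [P2→Q gives 7>2; P3→Y gives 4>2]
(B,P,Y): not NE [P1→A gives 6>5]
(B,P,Z): not NE [P3→Y gives 4>3]
(B,Q,X): not NE [P1→A gives 8>1; P3→Z gives 9>8]
(B,Q,Y): not NE [P1→C gives 9>4; P2→P gives 6>1; P3→Z gives 9>0]
(B,Q,Z): not NE [P1→C gives 7>1; P2→P gives 7>0]
(C,P,X): not NE [P1→B gives 3>0]
(C,P,Y): not NE [P1→A gives 6>0; P2→Q gives 8>7; P3→X gives 6>2]
(C,P,Z): not NE [P1→B gives 8>7; P3→X gives 6>0]
(C,Q,X): not NE [P1→A gives 8>7; P2→P gives 5>1; P3→Z gives 10>0]
(C,Q,Y): not NE [P3→Z gives 10>9]
(C,Q,Z): not NE [P2→P gives 5>4]

PSNE = {(A,Q,X)}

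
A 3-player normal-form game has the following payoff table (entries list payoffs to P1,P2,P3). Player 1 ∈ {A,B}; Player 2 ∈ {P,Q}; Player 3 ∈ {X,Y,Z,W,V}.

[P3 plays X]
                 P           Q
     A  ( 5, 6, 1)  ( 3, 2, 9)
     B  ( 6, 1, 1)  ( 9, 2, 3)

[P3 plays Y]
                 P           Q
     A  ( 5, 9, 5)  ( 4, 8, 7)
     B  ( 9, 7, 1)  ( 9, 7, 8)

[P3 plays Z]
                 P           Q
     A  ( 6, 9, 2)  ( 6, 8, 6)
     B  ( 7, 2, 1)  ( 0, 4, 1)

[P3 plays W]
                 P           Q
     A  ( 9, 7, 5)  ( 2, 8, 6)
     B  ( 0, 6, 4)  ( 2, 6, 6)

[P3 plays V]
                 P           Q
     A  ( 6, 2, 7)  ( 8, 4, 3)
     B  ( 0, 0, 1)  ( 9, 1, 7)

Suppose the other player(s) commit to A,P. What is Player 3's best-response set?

u_3(X vs A,P) = 1
u_3(Y vs A,P) = 5
u_3(Z vs A,P) = 2
u_3(W vs A,P) = 5
u_3(V vs A,P) = 7
max payoff 7 at {V}

argmax u_3 = {V}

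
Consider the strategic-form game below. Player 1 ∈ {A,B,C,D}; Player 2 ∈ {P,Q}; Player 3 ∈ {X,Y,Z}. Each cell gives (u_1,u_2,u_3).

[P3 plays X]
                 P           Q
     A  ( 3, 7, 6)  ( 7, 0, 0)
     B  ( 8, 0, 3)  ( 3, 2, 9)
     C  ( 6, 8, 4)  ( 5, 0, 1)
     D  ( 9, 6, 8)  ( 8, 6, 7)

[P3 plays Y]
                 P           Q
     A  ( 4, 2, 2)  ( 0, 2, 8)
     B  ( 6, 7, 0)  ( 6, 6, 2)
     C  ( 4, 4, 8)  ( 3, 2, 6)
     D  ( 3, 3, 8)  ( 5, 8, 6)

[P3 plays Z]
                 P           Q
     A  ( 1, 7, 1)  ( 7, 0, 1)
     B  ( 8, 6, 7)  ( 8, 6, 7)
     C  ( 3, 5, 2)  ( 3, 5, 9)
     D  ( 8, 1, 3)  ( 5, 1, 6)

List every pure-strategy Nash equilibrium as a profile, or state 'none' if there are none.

Nash profiles: (B,P,Z), (D,P,X), (D,Q,X)

(A,P,X): not NE [P1→D gives 9>3]
(A,P,Y): not NE [P1→B gives 6>4; P3→X gives 6>2]
(A,P,Z): not NE [P1→D gives 8>1; P3→X gives 6>1]
(A,Q,X): not NE [P1→D gives 8>7; P2→P gives 7>0; P3→Y gives 8>0]
(A,Q,Y): not NE [P1→B gives 6>0]
(A,Q,Z): not NE [P1→B gives 8>7; P2→P gives 7>0; P3→Y gives 8>1]
(B,P,X): not NE [P1→D gives 9>8; P2→Q gives 2>0; P3→Z gives 7>3]
(B,P,Y): not NE [P3→Z gives 7>0]
(B,P,Z): NE
(B,Q,X): not NE [P1→D gives 8>3]
(B,Q,Y): not NE [P2→P gives 7>6; P3→X gives 9>2]
(B,Q,Z): not NE [P3→X gives 9>7]
(C,P,X): not NE [P1→D gives 9>6; P3→Y gives 8>4]
(C,P,Y): not NE [P1→B gives 6>4]
(C,P,Z): not NE [P1→D gives 8>3; P3→Y gives 8>2]
(C,Q,X): not NE [P1→D gives 8>5; P2→P gives 8>0; P3→Z gives 9>1]
(C,Q,Y): not NE [P1→B gives 6>3; P2→P gives 4>2; P3→Z gives 9>6]
(C,Q,Z): not NE [P1→B gives 8>3]
(D,P,X): NE
(D,P,Y): not NE [P1→B gives 6>3; P2→Q gives 8>3]
(D,P,Z): not NE [P3→Y gives 8>3]
(D,Q,X): NE
(D,Q,Y): not NE [P1→B gives 6>5; P3→X gives 7>6]
(D,Q,Z): not NE [P1→B gives 8>5; P3→X gives 7>6]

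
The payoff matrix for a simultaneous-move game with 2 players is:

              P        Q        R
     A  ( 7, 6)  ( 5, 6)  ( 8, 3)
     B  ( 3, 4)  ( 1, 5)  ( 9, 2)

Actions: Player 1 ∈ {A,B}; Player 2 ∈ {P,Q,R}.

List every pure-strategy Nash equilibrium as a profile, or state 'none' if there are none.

(A,P): NE
(A,Q): NE
(A,R): not NE [P1→B gives 9>8; P2→Q gives 6>3]
(B,P): not NE [P1→A gives 7>3; P2→Q gives 5>4]
(B,Q): not NE [P1→A gives 5>1]
(B,R): not NE [P2→Q gives 5>2]

NE set: (A,P), (A,Q)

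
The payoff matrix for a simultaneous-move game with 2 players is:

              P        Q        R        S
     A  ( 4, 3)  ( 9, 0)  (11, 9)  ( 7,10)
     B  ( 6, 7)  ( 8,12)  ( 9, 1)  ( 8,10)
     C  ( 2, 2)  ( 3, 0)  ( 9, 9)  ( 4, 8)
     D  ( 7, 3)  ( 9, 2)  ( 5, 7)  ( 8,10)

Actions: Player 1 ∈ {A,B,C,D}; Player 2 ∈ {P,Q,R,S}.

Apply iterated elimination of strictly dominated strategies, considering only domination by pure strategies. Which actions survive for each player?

P1 drop C (A beats it: P:4>2 Q:9>3 R:11>9 S:7>4)
P2 drop P (S beats it: A:10>3 B:10>7 D:10>3)
P2 drop R (S beats it: A:10>9 B:10>1 D:10>7)
P1→{A,B,D} P2→{Q,S}

IESDS → P1:{A,B,D} P2:{Q,S}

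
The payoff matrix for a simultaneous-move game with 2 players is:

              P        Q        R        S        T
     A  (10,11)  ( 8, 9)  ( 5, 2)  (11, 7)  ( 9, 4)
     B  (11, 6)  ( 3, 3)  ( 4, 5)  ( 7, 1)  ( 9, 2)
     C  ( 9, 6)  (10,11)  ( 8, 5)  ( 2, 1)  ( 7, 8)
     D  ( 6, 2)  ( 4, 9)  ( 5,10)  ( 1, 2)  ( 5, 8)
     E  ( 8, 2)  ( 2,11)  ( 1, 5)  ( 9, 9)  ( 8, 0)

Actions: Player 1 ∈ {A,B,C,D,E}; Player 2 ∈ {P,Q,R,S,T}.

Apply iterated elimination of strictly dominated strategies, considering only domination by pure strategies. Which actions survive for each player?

P1 drop D (C beats it: P:9>6 Q:10>4 R:8>5 S:2>1 T:7>5)
P1 drop E (A beats it: P:10>8 Q:8>2 R:5>1 S:11>9 T:9>8)
P2 drop R (P beats it: A:11>2 B:6>5 C:6>5)
P2 drop S (P beats it: A:11>7 B:6>1 C:6>1)
P2 drop T (Q beats it: A:9>4 B:3>2 C:11>8)
P1→{A,B,C} P2→{P,Q}

Survivors P1:{A,B,C} P2:{P,Q}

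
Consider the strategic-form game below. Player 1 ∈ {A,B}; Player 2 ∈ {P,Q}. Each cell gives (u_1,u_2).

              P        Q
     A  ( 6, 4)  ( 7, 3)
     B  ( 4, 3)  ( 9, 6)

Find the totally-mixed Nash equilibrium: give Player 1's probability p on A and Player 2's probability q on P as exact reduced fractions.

P1 indiff ⇒ q·6+(1-q)·7 = q·4+(1-q)·9 ⇒ q(2) = (1-q)(2) ⇒ q = 1/2
P2 indiff ⇒ p·4+(1-p)·3 = p·3+(1-p)·6 ⇒ p(1) = (1-p)(3) ⇒ p = 3/4

P1 mixes 3/4 on A; P2 mixes 1/2 on P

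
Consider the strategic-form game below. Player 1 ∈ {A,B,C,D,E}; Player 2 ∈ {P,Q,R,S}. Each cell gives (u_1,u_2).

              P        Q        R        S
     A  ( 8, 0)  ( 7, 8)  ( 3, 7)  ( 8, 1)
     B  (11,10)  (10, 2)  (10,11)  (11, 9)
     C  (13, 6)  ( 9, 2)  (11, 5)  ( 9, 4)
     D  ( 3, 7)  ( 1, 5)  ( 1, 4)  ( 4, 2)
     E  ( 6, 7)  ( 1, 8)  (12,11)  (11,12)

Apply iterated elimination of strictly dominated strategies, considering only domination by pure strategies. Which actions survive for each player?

IESDS → P1:{B,C,E} P2:{P,R,S}

P1 drop A (B beats it: P:11>8 Q:10>7 R:10>3 S:11>8)
P1 drop D (B beats it: P:11>3 Q:10>1 R:10>1 S:11>4)
P2 drop Q (R beats it: B:11>2 C:5>2 E:11>8)
P1→{B,C,E} P2→{P,R,S}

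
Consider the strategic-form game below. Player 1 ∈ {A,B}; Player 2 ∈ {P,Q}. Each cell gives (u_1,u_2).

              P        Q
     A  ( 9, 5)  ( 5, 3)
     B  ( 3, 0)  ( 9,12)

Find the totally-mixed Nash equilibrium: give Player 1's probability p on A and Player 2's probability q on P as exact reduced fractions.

P1 indiff ⇒ q·9+(1-q)·5 = q·3+(1-q)·9 ⇒ q(6) = (1-q)(4) ⇒ q = 2/5
P2 indiff ⇒ p·5+(1-p)·0 = p·3+(1-p)·12 ⇒ p(2) = (1-p)(12) ⇒ p = 6/7

p=6/7, q=2/5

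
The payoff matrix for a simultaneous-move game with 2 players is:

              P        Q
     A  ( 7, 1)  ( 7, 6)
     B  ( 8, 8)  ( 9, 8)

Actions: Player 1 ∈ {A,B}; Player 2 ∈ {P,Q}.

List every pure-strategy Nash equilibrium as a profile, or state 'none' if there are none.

(A,P): not NE [P1→B gives 8>7; P2→Q gives 6>1]
(A,Q): not NE [P1→B gives 9>7]
(B,P): NE
(B,Q): NE

PSNE = {(B,P), (B,Q)}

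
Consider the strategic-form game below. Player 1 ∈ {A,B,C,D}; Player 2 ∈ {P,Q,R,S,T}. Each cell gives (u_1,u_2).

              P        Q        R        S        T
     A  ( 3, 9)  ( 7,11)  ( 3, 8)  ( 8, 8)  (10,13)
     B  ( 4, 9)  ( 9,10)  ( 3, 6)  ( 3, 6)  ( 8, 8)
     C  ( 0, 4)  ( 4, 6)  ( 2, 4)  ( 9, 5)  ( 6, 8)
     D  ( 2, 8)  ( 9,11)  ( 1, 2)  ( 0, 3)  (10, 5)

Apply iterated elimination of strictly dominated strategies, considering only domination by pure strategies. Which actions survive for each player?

IESDS → P1:{A,B,D} P2:{Q,T}

P2 drop P (Q beats it: A:11>9 B:10>9 C:6>4 D:11>8)
P2 drop R (Q beats it: A:11>8 B:10>6 C:6>4 D:11>2)
P2 drop S (Q beats it: A:11>8 B:10>6 C:6>5 D:11>3)
P1 drop C (A beats it: Q:7>4 T:10>6)
P1→{A,B,D} P2→{Q,T}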